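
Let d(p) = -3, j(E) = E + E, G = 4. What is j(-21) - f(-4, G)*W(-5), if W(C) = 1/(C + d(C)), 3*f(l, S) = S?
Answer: -251/6 ≈ -41.833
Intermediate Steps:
j(E) = 2*E
f(l, S) = S/3
W(C) = 1/(-3 + C) (W(C) = 1/(C - 3) = 1/(-3 + C))
j(-21) - f(-4, G)*W(-5) = 2*(-21) - (⅓)*4/(-3 - 5) = -42 - 4/(3*(-8)) = -42 - 4*(-1)/(3*8) = -42 - 1*(-⅙) = -42 + ⅙ = -251/6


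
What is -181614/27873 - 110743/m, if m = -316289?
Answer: -18118590269/2938641099 ≈ -6.1656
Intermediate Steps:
-181614/27873 - 110743/m = -181614/27873 - 110743/(-316289) = -181614*1/27873 - 110743*(-1/316289) = -60538/9291 + 110743/316289 = -18118590269/2938641099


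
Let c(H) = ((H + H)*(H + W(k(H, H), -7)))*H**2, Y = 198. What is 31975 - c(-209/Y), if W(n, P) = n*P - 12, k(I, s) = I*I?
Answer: 30163122137/944784 ≈ 31926.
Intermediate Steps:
k(I, s) = I**2
W(n, P) = -12 + P*n (W(n, P) = P*n - 12 = -12 + P*n)
c(H) = 2*H**3*(-12 + H - 7*H**2) (c(H) = ((H + H)*(H + (-12 - 7*H**2)))*H**2 = ((2*H)*(-12 + H - 7*H**2))*H**2 = (2*H*(-12 + H - 7*H**2))*H**2 = 2*H**3*(-12 + H - 7*H**2))
31975 - c(-209/Y) = 31975 - 2*(-209/198)**3*(-12 - 209/198 - 7*(-209/198)**2) = 31975 - 2*(-209*1/198)**3*(-12 - 209*1/198 - 7*(-209*1/198)**2) = 31975 - 2*(-19/18)**3*(-12 - 19/18 - 7*(-19/18)**2) = 31975 - 2*(-6859)*(-12 - 19/18 - 7*361/324)/5832 = 31975 - 2*(-6859)*(-12 - 19/18 - 2527/324)/5832 = 31975 - 2*(-6859)*(-6757)/(5832*324) = 31975 - 1*46346263/944784 = 31975 - 46346263/944784 = 30163122137/944784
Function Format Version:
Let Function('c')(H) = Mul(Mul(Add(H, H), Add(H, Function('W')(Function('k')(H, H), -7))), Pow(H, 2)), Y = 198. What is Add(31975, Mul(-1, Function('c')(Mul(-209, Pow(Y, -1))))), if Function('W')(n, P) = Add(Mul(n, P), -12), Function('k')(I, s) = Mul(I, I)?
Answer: Rational(30163122137, 944784) ≈ 31926.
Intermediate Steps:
Function('k')(I, s) = Pow(I, 2)
Function('W')(n, P) = Add(-12, Mul(P, n)) (Function('W')(n, P) = Add(Mul(P, n), -12) = Add(-12, Mul(P, n)))
Function('c')(H) = Mul(2, Pow(H, 3), Add(-12, H, Mul(-7, Pow(H, 2)))) (Function('c')(H) = Mul(Mul(Add(H, H), Add(H, Add(-12, Mul(-7, Pow(H, 2))))), Pow(H, 2)) = Mul(Mul(Mul(2, H), Add(-12, H, Mul(-7, Pow(H, 2)))), Pow(H, 2)) = Mul(Mul(2, H, Add(-12, H, Mul(-7, Pow(H, 2)))), Pow(H, 2)) = Mul(2, Pow(H, 3), Add(-12, H, Mul(-7, Pow(H, 2)))))
Add(31975, Mul(-1, Function('c')(Mul(-209, Pow(Y, -1))))) = Add(31975, Mul(-1, Mul(2, Pow(Mul(-209, Pow(198, -1)), 3), Add(-12, Mul(-209, Pow(198, -1)), Mul(-7, Pow(Mul(-209, Pow(198, -1)), 2)))))) = Add(31975, Mul(-1, Mul(2, Pow(Mul(-209, Rational(1, 198)), 3), Add(-12, Mul(-209, Rational(1, 198)), Mul(-7, Pow(Mul(-209, Rational(1, 198)), 2)))))) = Add(31975, Mul(-1, Mul(2, Pow(Rational(-19, 18), 3), Add(-12, Rational(-19, 18), Mul(-7, Pow(Rational(-19, 18), 2)))))) = Add(31975, Mul(-1, Mul(2, Rational(-6859, 5832), Add(-12, Rational(-19, 18), Mul(-7, Rational(361, 324)))))) = Add(31975, Mul(-1, Mul(2, Rational(-6859, 5832), Add(-12, Rational(-19, 18), Rational(-2527, 324))))) = Add(31975, Mul(-1, Mul(2, Rational(-6859, 5832), Rational(-6757, 324)))) = Add(31975, Mul(-1, Rational(46346263, 944784))) = Add(31975, Rational(-46346263, 944784)) = Rational(30163122137, 944784)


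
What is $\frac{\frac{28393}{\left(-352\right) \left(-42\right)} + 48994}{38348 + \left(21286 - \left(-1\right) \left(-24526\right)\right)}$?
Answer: $\frac{724355689}{519036672} \approx 1.3956$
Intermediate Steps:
$\frac{\frac{28393}{\left(-352\right) \left(-42\right)} + 48994}{38348 + \left(21286 - \left(-1\right) \left(-24526\right)\right)} = \frac{\frac{28393}{14784} + 48994}{38348 + \left(21286 - 24526\right)} = \frac{28393 \cdot \frac{1}{14784} + 48994}{38348 + \left(21286 - 24526\right)} = \frac{\frac{28393}{14784} + 48994}{38348 - 3240} = \frac{724355689}{14784 \cdot 35108} = \frac{724355689}{14784} \cdot \frac{1}{35108} = \frac{724355689}{519036672}$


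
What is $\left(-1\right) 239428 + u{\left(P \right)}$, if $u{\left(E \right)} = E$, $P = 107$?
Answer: $-239321$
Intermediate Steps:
$\left(-1\right) 239428 + u{\left(P \right)} = \left(-1\right) 239428 + 107 = -239428 + 107 = -239321$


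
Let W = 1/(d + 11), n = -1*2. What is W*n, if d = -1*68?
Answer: 2/57 ≈ 0.035088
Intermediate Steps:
n = -2
d = -68
W = -1/57 (W = 1/(-68 + 11) = 1/(-57) = -1/57 ≈ -0.017544)
W*n = -1/57*(-2) = 2/57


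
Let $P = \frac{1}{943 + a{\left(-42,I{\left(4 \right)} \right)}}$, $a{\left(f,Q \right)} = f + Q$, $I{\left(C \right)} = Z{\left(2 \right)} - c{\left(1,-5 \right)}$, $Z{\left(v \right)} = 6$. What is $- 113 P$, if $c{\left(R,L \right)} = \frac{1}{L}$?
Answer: $- \frac{565}{4536} \approx -0.12456$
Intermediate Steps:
$I{\left(C \right)} = \frac{31}{5}$ ($I{\left(C \right)} = 6 - \frac{1}{-5} = 6 - - \frac{1}{5} = 6 + \frac{1}{5} = \frac{31}{5}$)
$a{\left(f,Q \right)} = Q + f$
$P = \frac{5}{4536}$ ($P = \frac{1}{943 + \left(\frac{31}{5} - 42\right)} = \frac{1}{943 - \frac{179}{5}} = \frac{1}{\frac{4536}{5}} = \frac{5}{4536} \approx 0.0011023$)
$- 113 P = \left(-113\right) \frac{5}{4536} = - \frac{565}{4536}$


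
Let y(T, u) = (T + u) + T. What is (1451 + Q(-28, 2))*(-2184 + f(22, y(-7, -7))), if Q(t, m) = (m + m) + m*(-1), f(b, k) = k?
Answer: -3203865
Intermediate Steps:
y(T, u) = u + 2*T
Q(t, m) = m (Q(t, m) = 2*m - m = m)
(1451 + Q(-28, 2))*(-2184 + f(22, y(-7, -7))) = (1451 + 2)*(-2184 + (-7 + 2*(-7))) = 1453*(-2184 + (-7 - 14)) = 1453*(-2184 - 21) = 1453*(-2205) = -3203865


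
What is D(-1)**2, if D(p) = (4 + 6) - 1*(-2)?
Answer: 144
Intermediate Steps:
D(p) = 12 (D(p) = 10 + 2 = 12)
D(-1)**2 = 12**2 = 144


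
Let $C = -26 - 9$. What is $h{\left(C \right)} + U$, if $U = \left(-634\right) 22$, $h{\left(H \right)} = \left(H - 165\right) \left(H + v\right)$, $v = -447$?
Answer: $82452$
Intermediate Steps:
$C = -35$
$h{\left(H \right)} = \left(-447 + H\right) \left(-165 + H\right)$ ($h{\left(H \right)} = \left(H - 165\right) \left(H - 447\right) = \left(-165 + H\right) \left(-447 + H\right) = \left(-447 + H\right) \left(-165 + H\right)$)
$U = -13948$
$h{\left(C \right)} + U = \left(73755 + \left(-35\right)^{2} - -21420\right) - 13948 = \left(73755 + 1225 + 21420\right) - 13948 = 96400 - 13948 = 82452$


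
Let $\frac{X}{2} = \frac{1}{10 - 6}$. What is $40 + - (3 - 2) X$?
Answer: $\frac{79}{2} \approx 39.5$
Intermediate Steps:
$X = \frac{1}{2}$ ($X = \frac{2}{10 - 6} = \frac{2}{4} = 2 \cdot \frac{1}{4} = \frac{1}{2} \approx 0.5$)
$40 + - (3 - 2) X = 40 + - (3 - 2) \frac{1}{2} = 40 + \left(-1\right) 1 \cdot \frac{1}{2} = 40 - \frac{1}{2} = \frac{79}{2}$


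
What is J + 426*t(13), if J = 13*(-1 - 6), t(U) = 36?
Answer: 15245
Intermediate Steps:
J = -91 (J = 13*(-7) = -91)
J + 426*t(13) = -91 + 426*36 = -91 + 15336 = 15245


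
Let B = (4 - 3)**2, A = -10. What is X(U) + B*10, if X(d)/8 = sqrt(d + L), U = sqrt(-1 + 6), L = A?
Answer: 10 + 8*sqrt(-10 + sqrt(5)) ≈ 10.0 + 22.291*I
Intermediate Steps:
L = -10
U = sqrt(5) ≈ 2.2361
X(d) = 8*sqrt(-10 + d) (X(d) = 8*sqrt(d - 10) = 8*sqrt(-10 + d))
B = 1 (B = 1**2 = 1)
X(U) + B*10 = 8*sqrt(-10 + sqrt(5)) + 1*10 = 8*sqrt(-10 + sqrt(5)) + 10 = 10 + 8*sqrt(-10 + sqrt(5))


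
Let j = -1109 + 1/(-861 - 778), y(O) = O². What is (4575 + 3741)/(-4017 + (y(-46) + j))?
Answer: -13629924/4933391 ≈ -2.7628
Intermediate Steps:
j = -1817652/1639 (j = -1109 + 1/(-1639) = -1109 - 1/1639 = -1817652/1639 ≈ -1109.0)
(4575 + 3741)/(-4017 + (y(-46) + j)) = (4575 + 3741)/(-4017 + ((-46)² - 1817652/1639)) = 8316/(-4017 + (2116 - 1817652/1639)) = 8316/(-4017 + 1650472/1639) = 8316/(-4933391/1639) = 8316*(-1639/4933391) = -13629924/4933391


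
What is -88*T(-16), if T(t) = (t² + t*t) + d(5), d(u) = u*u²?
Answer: -56056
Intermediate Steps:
d(u) = u³
T(t) = 125 + 2*t² (T(t) = (t² + t*t) + 5³ = (t² + t²) + 125 = 2*t² + 125 = 125 + 2*t²)
-88*T(-16) = -88*(125 + 2*(-16)²) = -88*(125 + 2*256) = -88*(125 + 512) = -88*637 = -56056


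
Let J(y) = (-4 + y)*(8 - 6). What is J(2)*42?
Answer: -168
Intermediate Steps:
J(y) = -8 + 2*y (J(y) = (-4 + y)*2 = -8 + 2*y)
J(2)*42 = (-8 + 2*2)*42 = (-8 + 4)*42 = -4*42 = -168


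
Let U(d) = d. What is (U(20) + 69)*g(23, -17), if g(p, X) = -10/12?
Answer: -445/6 ≈ -74.167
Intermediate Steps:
g(p, X) = -⅚ (g(p, X) = -10*1/12 = -⅚)
(U(20) + 69)*g(23, -17) = (20 + 69)*(-⅚) = 89*(-⅚) = -445/6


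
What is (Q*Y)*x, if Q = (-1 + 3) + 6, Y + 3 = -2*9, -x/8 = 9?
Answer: 12096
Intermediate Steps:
x = -72 (x = -8*9 = -72)
Y = -21 (Y = -3 - 2*9 = -3 - 18 = -21)
Q = 8 (Q = 2 + 6 = 8)
(Q*Y)*x = (8*(-21))*(-72) = -168*(-72) = 12096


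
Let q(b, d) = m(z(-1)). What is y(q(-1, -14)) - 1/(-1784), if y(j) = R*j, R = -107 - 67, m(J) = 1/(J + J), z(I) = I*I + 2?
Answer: -51735/1784 ≈ -28.999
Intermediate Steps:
z(I) = 2 + I² (z(I) = I² + 2 = 2 + I²)
m(J) = 1/(2*J)
R = -174
q(b, d) = ⅙ (q(b, d) = 1/(2*(2 + (-1)²)) = 1/(2*(2 + 1)) = (½)/3 = (½)*(⅓) = ⅙)
y(j) = -174*j
y(q(-1, -14)) - 1/(-1784) = -174*⅙ - 1/(-1784) = -29 - 1*(-1/1784) = -29 + 1/1784 = -51735/1784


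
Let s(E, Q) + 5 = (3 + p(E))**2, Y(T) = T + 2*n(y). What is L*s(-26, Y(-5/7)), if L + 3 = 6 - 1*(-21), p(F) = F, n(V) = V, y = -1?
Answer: 12576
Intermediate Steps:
Y(T) = -2 + T (Y(T) = T + 2*(-1) = T - 2 = -2 + T)
L = 24 (L = -3 + (6 - 1*(-21)) = -3 + (6 + 21) = -3 + 27 = 24)
s(E, Q) = -5 + (3 + E)**2
L*s(-26, Y(-5/7)) = 24*(-5 + (3 - 26)**2) = 24*(-5 + (-23)**2) = 24*(-5 + 529) = 24*524 = 12576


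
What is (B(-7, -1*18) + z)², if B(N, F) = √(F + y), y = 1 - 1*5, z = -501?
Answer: (501 - I*√22)² ≈ 2.5098e+5 - 4699.8*I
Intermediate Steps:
y = -4 (y = 1 - 5 = -4)
B(N, F) = √(-4 + F) (B(N, F) = √(F - 4) = √(-4 + F))
(B(-7, -1*18) + z)² = (√(-4 - 1*18) - 501)² = (√(-4 - 18) - 501)² = (√(-22) - 501)² = (I*√22 - 501)² = (-501 + I*√22)²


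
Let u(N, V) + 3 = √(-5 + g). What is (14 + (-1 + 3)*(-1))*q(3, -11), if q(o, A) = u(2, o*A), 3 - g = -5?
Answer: -36 + 12*√3 ≈ -15.215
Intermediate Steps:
g = 8 (g = 3 - 1*(-5) = 3 + 5 = 8)
u(N, V) = -3 + √3 (u(N, V) = -3 + √(-5 + 8) = -3 + √3)
q(o, A) = -3 + √3
(14 + (-1 + 3)*(-1))*q(3, -11) = (14 + (-1 + 3)*(-1))*(-3 + √3) = (14 + 2*(-1))*(-3 + √3) = (14 - 2)*(-3 + √3) = 12*(-3 + √3) = -36 + 12*√3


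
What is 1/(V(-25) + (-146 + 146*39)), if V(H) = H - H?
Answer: 1/5548 ≈ 0.00018025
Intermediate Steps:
V(H) = 0
1/(V(-25) + (-146 + 146*39)) = 1/(0 + (-146 + 146*39)) = 1/(0 + (-146 + 5694)) = 1/(0 + 5548) = 1/5548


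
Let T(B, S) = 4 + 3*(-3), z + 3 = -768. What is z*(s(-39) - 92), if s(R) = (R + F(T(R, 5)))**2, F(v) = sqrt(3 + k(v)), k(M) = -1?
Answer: -1103301 + 60138*sqrt(2) ≈ -1.0183e+6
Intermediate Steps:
z = -771 (z = -3 - 768 = -771)
T(B, S) = -5 (T(B, S) = 4 - 9 = -5)
F(v) = sqrt(2) (F(v) = sqrt(3 - 1) = sqrt(2))
s(R) = (R + sqrt(2))**2
z*(s(-39) - 92) = -771*((-39 + sqrt(2))**2 - 92) = -771*(-92 + (-39 + sqrt(2))**2) = 70932 - 771*(-39 + sqrt(2))**2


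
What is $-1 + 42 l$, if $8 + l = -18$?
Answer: $-1093$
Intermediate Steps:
$l = -26$ ($l = -8 - 18 = -26$)
$-1 + 42 l = -1 + 42 \left(-26\right) = -1 - 1092 = -1093$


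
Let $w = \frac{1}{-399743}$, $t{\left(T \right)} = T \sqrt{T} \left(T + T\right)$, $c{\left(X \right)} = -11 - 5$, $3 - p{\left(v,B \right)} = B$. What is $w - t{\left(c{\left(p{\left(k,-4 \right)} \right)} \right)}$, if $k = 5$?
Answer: $- \frac{1}{399743} - 2048 i \approx -2.5016 \cdot 10^{-6} - 2048.0 i$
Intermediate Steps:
$p{\left(v,B \right)} = 3 - B$
$c{\left(X \right)} = -16$ ($c{\left(X \right)} = -11 - 5 = -16$)
$t{\left(T \right)} = 2 T^{\frac{5}{2}}$ ($t{\left(T \right)} = T^{\frac{3}{2}} \cdot 2 T = 2 T^{\frac{5}{2}}$)
$w = - \frac{1}{399743} \approx -2.5016 \cdot 10^{-6}$
$w - t{\left(c{\left(p{\left(k,-4 \right)} \right)} \right)} = - \frac{1}{399743} - 2 \left(-16\right)^{\frac{5}{2}} = - \frac{1}{399743} - 2 \cdot 1024 i = - \frac{1}{399743} - 2048 i$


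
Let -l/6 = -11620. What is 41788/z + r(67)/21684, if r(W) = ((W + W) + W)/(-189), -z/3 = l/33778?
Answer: -3825911608777/566928180 ≈ -6748.5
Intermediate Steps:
l = 69720 (l = -6*(-11620) = 69720)
z = -104580/16889 (z = -209160/33778 = -3*34860/16889 = -104580/16889 ≈ -6.1922)
r(W) = -W/63 (r(W) = (2*W + W)*(-1/189) = (3*W)*(-1/189) = -W/63)
41788/z + r(67)/21684 = 41788/(-104580/16889) - 1/63*67/21684 = 41788*(-16889/104580) - 67/63*1/21684 = -176439383/26145 - 67/1366092 = -3825911608777/566928180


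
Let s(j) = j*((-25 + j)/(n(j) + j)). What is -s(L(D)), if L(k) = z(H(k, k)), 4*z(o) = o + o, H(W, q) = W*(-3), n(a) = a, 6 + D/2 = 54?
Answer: 169/2 ≈ 84.500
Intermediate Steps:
D = 96 (D = -12 + 2*54 = -12 + 108 = 96)
H(W, q) = -3*W
z(o) = o/2 (z(o) = (o + o)/4 = (2*o)/4 = o/2)
L(k) = -3*k/2 (L(k) = (-3*k)/2 = -3*k/2)
s(j) = -25/2 + j/2 (s(j) = j*((-25 + j)/(j + j)) = j*((-25 + j)/((2*j))) = j*((-25 + j)*(1/(2*j))) = j*((-25 + j)/(2*j)) = -25/2 + j/2)
-s(L(D)) = -(-25/2 + (-3/2*96)/2) = -(-25/2 + (1/2)*(-144)) = -(-25/2 - 72) = -1*(-169/2) = 169/2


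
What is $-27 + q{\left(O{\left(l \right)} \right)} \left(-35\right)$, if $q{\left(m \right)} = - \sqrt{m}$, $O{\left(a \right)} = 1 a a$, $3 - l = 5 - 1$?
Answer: $8$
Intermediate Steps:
$l = -1$ ($l = 3 - \left(5 - 1\right) = 3 - 4 = -1$)
$O{\left(a \right)} = a^{2}$ ($O{\left(a \right)} = a a = a^{2}$)
$-27 + q{\left(O{\left(l \right)} \right)} \left(-35\right) = -27 + - \sqrt{\left(-1\right)^{2}} \left(-35\right) = -27 + - \sqrt{1} \left(-35\right) = -27 + \left(-1\right) 1 \left(-35\right) = -27 - -35 = -27 + 35 = 8$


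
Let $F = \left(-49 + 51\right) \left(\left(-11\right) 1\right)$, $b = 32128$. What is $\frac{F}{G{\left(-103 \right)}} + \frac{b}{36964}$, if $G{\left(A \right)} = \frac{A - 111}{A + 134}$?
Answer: $\frac{4010605}{988787} \approx 4.0561$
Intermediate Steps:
$G{\left(A \right)} = \frac{-111 + A}{134 + A}$
$F = -22$ ($F = 2 \left(-11\right) = -22$)
$\frac{F}{G{\left(-103 \right)}} + \frac{b}{36964} = - \frac{22}{\frac{1}{134 - 103} \left(-111 - 103\right)} + \frac{32128}{36964} = - \frac{22}{\frac{1}{31} \left(-214\right)} + 32128 \cdot \frac{1}{36964} = - \frac{22}{\frac{1}{31} \left(-214\right)} + \frac{8032}{9241} = - \frac{22}{- \frac{214}{31}} + \frac{8032}{9241} = \left(-22\right) \left(- \frac{31}{214}\right) + \frac{8032}{9241} = \frac{341}{107} + \frac{8032}{9241} = \frac{4010605}{988787}$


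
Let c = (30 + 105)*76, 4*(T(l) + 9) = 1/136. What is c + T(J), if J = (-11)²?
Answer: 5576545/544 ≈ 10251.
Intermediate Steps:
J = 121
T(l) = -4895/544 (T(l) = -9 + (¼)/136 = -9 + (¼)*(1/136) = -9 + 1/544 = -4895/544)
c = 10260 (c = 135*76 = 10260)
c + T(J) = 10260 - 4895/544 = 5576545/544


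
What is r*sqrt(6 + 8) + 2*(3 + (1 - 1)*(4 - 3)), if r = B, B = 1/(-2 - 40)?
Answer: 6 - sqrt(14)/42 ≈ 5.9109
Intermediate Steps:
B = -1/42 (B = 1/(-42) = -1/42 ≈ -0.023810)
r = -1/42 ≈ -0.023810
r*sqrt(6 + 8) + 2*(3 + (1 - 1)*(4 - 3)) = -sqrt(6 + 8)/42 + 2*(3 + (1 - 1)*(4 - 3)) = -sqrt(14)/42 + 2*(3 + 0*1) = -sqrt(14)/42 + 2*(3 + 0) = -sqrt(14)/42 + 2*3 = -sqrt(14)/42 + 6 = 6 - sqrt(14)/42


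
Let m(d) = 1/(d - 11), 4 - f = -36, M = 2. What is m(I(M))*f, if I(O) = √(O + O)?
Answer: -40/9 ≈ -4.4444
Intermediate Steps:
I(O) = √2*√O (I(O) = √(2*O) = √2*√O)
f = 40 (f = 4 - 1*(-36) = 4 + 36 = 40)
m(d) = 1/(-11 + d)
m(I(M))*f = 40/(-11 + √2*√2) = 40/(-11 + 2) = 40/(-9) = -⅑*40 = -40/9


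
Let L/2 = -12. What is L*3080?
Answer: -73920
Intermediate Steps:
L = -24 (L = 2*(-12) = -24)
L*3080 = -24*3080 = -73920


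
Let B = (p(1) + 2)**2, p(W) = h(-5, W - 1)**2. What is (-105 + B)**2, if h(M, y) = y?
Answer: 10201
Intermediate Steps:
p(W) = (-1 + W)**2 (p(W) = (W - 1)**2 = (-1 + W)**2)
B = 4 (B = ((-1 + 1)**2 + 2)**2 = (0**2 + 2)**2 = (0 + 2)**2 = 2**2 = 4)
(-105 + B)**2 = (-105 + 4)**2 = (-101)**2 = 10201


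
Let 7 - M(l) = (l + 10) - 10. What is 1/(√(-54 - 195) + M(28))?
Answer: -7/230 - I*√249/690 ≈ -0.030435 - 0.022869*I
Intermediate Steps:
M(l) = 7 - l (M(l) = 7 - ((l + 10) - 10) = 7 - ((10 + l) - 10) = 7 - l)
1/(√(-54 - 195) + M(28)) = 1/(√(-54 - 195) + (7 - 1*28)) = 1/(√(-249) + (7 - 28)) = 1/(I*√249 - 21) = 1/(-21 + I*√249)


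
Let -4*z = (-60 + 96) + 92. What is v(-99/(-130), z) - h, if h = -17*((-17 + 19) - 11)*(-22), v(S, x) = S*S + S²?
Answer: 28452501/8450 ≈ 3367.2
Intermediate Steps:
z = -32 (z = -((-60 + 96) + 92)/4 = -(36 + 92)/4 = -¼*128 = -32)
v(S, x) = 2*S² (v(S, x) = S² + S² = 2*S²)
h = -3366 (h = -17*(2 - 11)*(-22) = -17*(-9)*(-22) = 153*(-22) = -3366)
v(-99/(-130), z) - h = 2*(-99/(-130))² - 1*(-3366) = 2*(-99*(-1/130))² + 3366 = 2*(99/130)² + 3366 = 2*(9801/16900) + 3366 = 9801/8450 + 3366 = 28452501/8450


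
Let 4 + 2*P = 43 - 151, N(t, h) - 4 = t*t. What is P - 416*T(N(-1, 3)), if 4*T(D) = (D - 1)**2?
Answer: -1720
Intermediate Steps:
N(t, h) = 4 + t**2 (N(t, h) = 4 + t*t = 4 + t**2)
T(D) = (-1 + D)**2/4 (T(D) = (D - 1)**2/4 = (-1 + D)**2/4)
P = -56 (P = -2 + (43 - 151)/2 = -2 + (1/2)*(-108) = -2 - 54 = -56)
P - 416*T(N(-1, 3)) = -56 - 104*(-1 + (4 + (-1)**2))**2 = -56 - 104*(-1 + (4 + 1))**2 = -56 - 104*(-1 + 5)**2 = -56 - 104*4**2 = -56 - 104*16 = -56 - 416*4 = -56 - 1664 = -1720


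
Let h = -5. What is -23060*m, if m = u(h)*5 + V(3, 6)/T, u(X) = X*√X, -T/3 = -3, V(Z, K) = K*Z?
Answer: -46120 + 576500*I*√5 ≈ -46120.0 + 1.2891e+6*I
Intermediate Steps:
T = 9 (T = -3*(-3) = 9)
u(X) = X^(3/2)
m = 2 - 25*I*√5 (m = (-5)^(3/2)*5 + (6*3)/9 = -5*I*√5*5 + 18*(⅑) = -25*I*√5 + 2 = 2 - 25*I*√5 ≈ 2.0 - 55.902*I)
-23060*m = -23060*(2 - 25*I*√5) = -46120 + 576500*I*√5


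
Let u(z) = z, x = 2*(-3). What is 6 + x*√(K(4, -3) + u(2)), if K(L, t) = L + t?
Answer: 6 - 6*√3 ≈ -4.3923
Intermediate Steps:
x = -6
6 + x*√(K(4, -3) + u(2)) = 6 - 6*√((4 - 3) + 2) = 6 - 6*√(1 + 2) = 6 - 6*√3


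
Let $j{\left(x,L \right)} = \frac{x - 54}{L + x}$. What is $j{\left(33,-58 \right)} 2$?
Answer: $\frac{42}{25} \approx 1.68$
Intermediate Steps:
$j{\left(x,L \right)} = \frac{-54 + x}{L + x}$
$j{\left(33,-58 \right)} 2 = \frac{-54 + 33}{-58 + 33} \cdot 2 = \frac{1}{-25} \left(-21\right) 2 = \left(- \frac{1}{25}\right) \left(-21\right) 2 = \frac{21}{25} \cdot 2 = \frac{42}{25}$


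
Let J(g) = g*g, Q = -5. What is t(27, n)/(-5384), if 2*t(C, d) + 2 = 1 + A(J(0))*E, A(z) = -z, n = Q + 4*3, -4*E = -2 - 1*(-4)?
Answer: 1/10768 ≈ 9.2868e-5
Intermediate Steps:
J(g) = g²
E = -½ (E = -(-2 - 1*(-4))/4 = -(-2 + 4)/4 = -¼*2 = -½ ≈ -0.50000)
n = 7 (n = -5 + 4*3 = -5 + 12 = 7)
t(C, d) = -½ (t(C, d) = -1 + (1 - 1*0²*(-½))/2 = -1 + (1 - 1*0*(-½))/2 = -1 + (1 + 0*(-½))/2 = -1 + (1 + 0)/2 = -1 + (½)*1 = -1 + ½ = -½)
t(27, n)/(-5384) = -½/(-5384) = -½*(-1/5384) = 1/10768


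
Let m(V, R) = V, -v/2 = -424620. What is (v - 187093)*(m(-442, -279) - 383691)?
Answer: -254352513551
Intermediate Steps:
v = 849240 (v = -2*(-424620) = 849240)
(v - 187093)*(m(-442, -279) - 383691) = (849240 - 187093)*(-442 - 383691) = 662147*(-384133) = -254352513551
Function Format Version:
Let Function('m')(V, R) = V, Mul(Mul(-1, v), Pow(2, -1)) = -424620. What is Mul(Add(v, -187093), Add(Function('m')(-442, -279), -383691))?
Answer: -254352513551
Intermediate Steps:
v = 849240 (v = Mul(-2, -424620) = 849240)
Mul(Add(v, -187093), Add(Function('m')(-442, -279), -383691)) = Mul(Add(849240, -187093), Add(-442, -383691)) = Mul(662147, -384133) = -254352513551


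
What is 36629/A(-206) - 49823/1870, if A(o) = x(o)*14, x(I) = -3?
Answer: -17647199/19635 ≈ -898.76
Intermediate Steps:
A(o) = -42 (A(o) = -3*14 = -42)
36629/A(-206) - 49823/1870 = 36629/(-42) - 49823/1870 = 36629*(-1/42) - 49823*1/1870 = -36629/42 - 49823/1870 = -17647199/19635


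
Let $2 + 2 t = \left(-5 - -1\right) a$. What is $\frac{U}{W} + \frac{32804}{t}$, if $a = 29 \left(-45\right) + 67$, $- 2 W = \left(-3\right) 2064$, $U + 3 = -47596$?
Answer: $- \frac{1805149}{851400} \approx -2.1202$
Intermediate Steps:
$U = -47599$ ($U = -3 - 47596 = -47599$)
$W = 3096$ ($W = - \frac{\left(-3\right) 2064}{2} = \left(- \frac{1}{2}\right) \left(-6192\right) = 3096$)
$a = -1238$ ($a = -1305 + 67 = -1238$)
$t = 2475$ ($t = -1 + \frac{\left(-5 - -1\right) \left(-1238\right)}{2} = -1 + \frac{\left(-5 + 1\right) \left(-1238\right)}{2} = -1 + \frac{\left(-4\right) \left(-1238\right)}{2} = -1 + \frac{1}{2} \cdot 4952 = -1 + 2476 = 2475$)
$\frac{U}{W} + \frac{32804}{t} = - \frac{47599}{3096} + \frac{32804}{2475} = - \frac{1805149}{851400}$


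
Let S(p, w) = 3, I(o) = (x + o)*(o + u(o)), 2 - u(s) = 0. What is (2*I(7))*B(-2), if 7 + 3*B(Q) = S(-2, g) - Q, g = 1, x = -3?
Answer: -48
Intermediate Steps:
u(s) = 2 (u(s) = 2 - 1*0 = 2 + 0 = 2)
I(o) = (-3 + o)*(2 + o) (I(o) = (-3 + o)*(o + 2) = (-3 + o)*(2 + o))
B(Q) = -4/3 - Q/3 (B(Q) = -7/3 + (3 - Q)/3 = -7/3 + (1 - Q/3) = -4/3 - Q/3)
(2*I(7))*B(-2) = (2*(-6 + 7² - 1*7))*(-4/3 - ⅓*(-2)) = (2*(-6 + 49 - 7))*(-4/3 + ⅔) = (2*36)*(-⅔) = 72*(-⅔) = -48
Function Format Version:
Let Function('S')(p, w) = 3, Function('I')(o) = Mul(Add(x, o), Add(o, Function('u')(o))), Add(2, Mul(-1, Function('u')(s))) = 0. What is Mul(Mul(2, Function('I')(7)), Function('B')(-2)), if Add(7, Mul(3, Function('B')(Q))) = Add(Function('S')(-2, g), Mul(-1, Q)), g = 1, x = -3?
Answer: -48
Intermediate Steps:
Function('u')(s) = 2 (Function('u')(s) = Add(2, Mul(-1, 0)) = Add(2, 0) = 2)
Function('I')(o) = Mul(Add(-3, o), Add(2, o)) (Function('I')(o) = Mul(Add(-3, o), Add(o, 2)) = Mul(Add(-3, o), Add(2, o)))
Function('B')(Q) = Add(Rational(-4, 3), Mul(Rational(-1, 3), Q)) (Function('B')(Q) = Add(Rational(-7, 3), Mul(Rational(1, 3), Add(3, Mul(-1, Q)))) = Add(Rational(-7, 3), Add(1, Mul(Rational(-1, 3), Q))) = Add(Rational(-4, 3), Mul(Rational(-1, 3), Q)))
Mul(Mul(2, Function('I')(7)), Function('B')(-2)) = Mul(Mul(2, Add(-6, Pow(7, 2), Mul(-1, 7))), Add(Rational(-4, 3), Mul(Rational(-1, 3), -2))) = Mul(Mul(2, Add(-6, 49, -7)), Add(Rational(-4, 3), Rational(2, 3))) = Mul(Mul(2, 36), Rational(-2, 3)) = Mul(72, Rational(-2, 3)) = -48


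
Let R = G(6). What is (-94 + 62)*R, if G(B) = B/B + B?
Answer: -224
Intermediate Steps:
G(B) = 1 + B
R = 7 (R = 1 + 6 = 7)
(-94 + 62)*R = (-94 + 62)*7 = -32*7 = -224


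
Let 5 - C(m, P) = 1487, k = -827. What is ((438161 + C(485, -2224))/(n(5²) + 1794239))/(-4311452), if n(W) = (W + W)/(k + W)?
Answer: -175108279/3102045797549928 ≈ -5.6449e-8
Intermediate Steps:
C(m, P) = -1482 (C(m, P) = 5 - 1*1487 = 5 - 1487 = -1482)
n(W) = 2*W/(-827 + W) (n(W) = (W + W)/(-827 + W) = (2*W)/(-827 + W) = 2*W/(-827 + W))
((438161 + C(485, -2224))/(n(5²) + 1794239))/(-4311452) = ((438161 - 1482)/(2*5²/(-827 + 5²) + 1794239))/(-4311452) = (436679/(2*25/(-827 + 25) + 1794239))*(-1/4311452) = (436679/(2*25/(-802) + 1794239))*(-1/4311452) = (436679/(2*25*(-1/802) + 1794239))*(-1/4311452) = (436679/(-25/401 + 1794239))*(-1/4311452) = (436679/(719489814/401))*(-1/4311452) = (436679*(401/719489814))*(-1/4311452) = (175108279/719489814)*(-1/4311452) = -175108279/3102045797549928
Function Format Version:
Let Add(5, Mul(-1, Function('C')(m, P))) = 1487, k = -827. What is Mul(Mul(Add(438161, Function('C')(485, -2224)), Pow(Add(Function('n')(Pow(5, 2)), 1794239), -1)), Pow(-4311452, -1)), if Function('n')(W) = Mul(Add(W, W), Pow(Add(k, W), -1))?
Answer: Rational(-175108279, 3102045797549928) ≈ -5.6449e-8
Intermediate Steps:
Function('C')(m, P) = -1482 (Function('C')(m, P) = Add(5, Mul(-1, 1487)) = Add(5, -1487) = -1482)
Function('n')(W) = Mul(2, W, Pow(Add(-827, W), -1)) (Function('n')(W) = Mul(Add(W, W), Pow(Add(-827, W), -1)) = Mul(Mul(2, W), Pow(Add(-827, W), -1)) = Mul(2, W, Pow(Add(-827, W), -1)))
Mul(Mul(Add(438161, Function('C')(485, -2224)), Pow(Add(Function('n')(Pow(5, 2)), 1794239), -1)), Pow(-4311452, -1)) = Mul(Mul(Add(438161, -1482), Pow(Add(Mul(2, Pow(5, 2), Pow(Add(-827, Pow(5, 2)), -1)), 1794239), -1)), Pow(-4311452, -1)) = Mul(Mul(436679, Pow(Add(Mul(2, 25, Pow(Add(-827, 25), -1)), 1794239), -1)), Rational(-1, 4311452)) = Mul(Mul(436679, Pow(Add(Mul(2, 25, Pow(-802, -1)), 1794239), -1)), Rational(-1, 4311452)) = Mul(Mul(436679, Pow(Add(Mul(2, 25, Rational(-1, 802)), 1794239), -1)), Rational(-1, 4311452)) = Mul(Mul(436679, Pow(Add(Rational(-25, 401), 1794239), -1)), Rational(-1, 4311452)) = Mul(Mul(436679, Pow(Rational(719489814, 401), -1)), Rational(-1, 4311452)) = Mul(Mul(436679, Rational(401, 719489814)), Rational(-1, 4311452)) = Mul(Rational(175108279, 719489814), Rational(-1, 4311452)) = Rational(-175108279, 3102045797549928)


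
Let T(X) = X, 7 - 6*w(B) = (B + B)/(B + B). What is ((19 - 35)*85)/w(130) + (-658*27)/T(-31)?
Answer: -24394/31 ≈ -786.90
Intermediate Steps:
w(B) = 1 (w(B) = 7/6 - (B + B)/(6*(B + B)) = 7/6 - 2*B/(6*(2*B)) = 7/6 - 2*B*1/(2*B)/6 = 7/6 - ⅙*1 = 7/6 - ⅙ = 1)
((19 - 35)*85)/w(130) + (-658*27)/T(-31) = ((19 - 35)*85)/1 - 658*27/(-31) = -16*85*1 - 17766*(-1/31) = -1360*1 + 17766/31 = -1360 + 17766/31 = -24394/31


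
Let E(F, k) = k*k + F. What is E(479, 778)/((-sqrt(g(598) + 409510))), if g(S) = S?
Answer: -605763*sqrt(102527)/205054 ≈ -945.92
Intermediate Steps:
E(F, k) = F + k**2 (E(F, k) = k**2 + F = F + k**2)
E(479, 778)/((-sqrt(g(598) + 409510))) = (479 + 778**2)/((-sqrt(598 + 409510))) = (479 + 605284)/((-sqrt(410108))) = 605763/((-2*sqrt(102527))) = 605763*(-sqrt(102527)/205054) = -605763*sqrt(102527)/205054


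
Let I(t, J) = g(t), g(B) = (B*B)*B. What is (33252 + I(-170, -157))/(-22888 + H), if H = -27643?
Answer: 4879748/50531 ≈ 96.569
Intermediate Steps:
g(B) = B³ (g(B) = B²*B = B³)
I(t, J) = t³
(33252 + I(-170, -157))/(-22888 + H) = (33252 + (-170)³)/(-22888 - 27643) = (33252 - 4913000)/(-50531) = -4879748*(-1/50531) = 4879748/50531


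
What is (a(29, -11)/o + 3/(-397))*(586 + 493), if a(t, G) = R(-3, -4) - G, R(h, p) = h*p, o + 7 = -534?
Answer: -11603566/214777 ≈ -54.026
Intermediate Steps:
o = -541 (o = -7 - 534 = -541)
a(t, G) = 12 - G (a(t, G) = -3*(-4) - G = 12 - G)
(a(29, -11)/o + 3/(-397))*(586 + 493) = ((12 - 1*(-11))/(-541) + 3/(-397))*(586 + 493) = ((12 + 11)*(-1/541) + 3*(-1/397))*1079 = (23*(-1/541) - 3/397)*1079 = (-23/541 - 3/397)*1079 = -10754/214777*1079 = -11603566/214777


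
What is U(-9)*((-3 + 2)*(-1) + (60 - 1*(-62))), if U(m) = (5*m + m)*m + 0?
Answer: 59778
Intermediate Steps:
U(m) = 6*m² (U(m) = (6*m)*m + 0 = 6*m² + 0 = 6*m²)
U(-9)*((-3 + 2)*(-1) + (60 - 1*(-62))) = (6*(-9)²)*((-3 + 2)*(-1) + (60 - 1*(-62))) = (6*81)*(-1*(-1) + (60 + 62)) = 486*(1 + 122) = 486*123 = 59778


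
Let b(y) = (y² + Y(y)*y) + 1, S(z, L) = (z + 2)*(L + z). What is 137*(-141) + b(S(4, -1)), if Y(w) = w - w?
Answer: -18992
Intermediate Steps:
Y(w) = 0
S(z, L) = (2 + z)*(L + z)
b(y) = 1 + y² (b(y) = (y² + 0*y) + 1 = (y² + 0) + 1 = y² + 1 = 1 + y²)
137*(-141) + b(S(4, -1)) = 137*(-141) + (1 + (4² + 2*(-1) + 2*4 - 1*4)²) = -19317 + (1 + (16 - 2 + 8 - 4)²) = -19317 + (1 + 18²) = -19317 + (1 + 324) = -19317 + 325 = -18992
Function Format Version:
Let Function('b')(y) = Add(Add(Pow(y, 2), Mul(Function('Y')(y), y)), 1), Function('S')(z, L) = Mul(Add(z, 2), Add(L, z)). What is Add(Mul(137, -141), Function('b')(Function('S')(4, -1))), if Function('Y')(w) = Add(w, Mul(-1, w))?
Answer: -18992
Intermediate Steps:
Function('Y')(w) = 0
Function('S')(z, L) = Mul(Add(2, z), Add(L, z))
Function('b')(y) = Add(1, Pow(y, 2)) (Function('b')(y) = Add(Add(Pow(y, 2), Mul(0, y)), 1) = Add(Add(Pow(y, 2), 0), 1) = Add(Pow(y, 2), 1) = Add(1, Pow(y, 2)))
Add(Mul(137, -141), Function('b')(Function('S')(4, -1))) = Add(Mul(137, -141), Add(1, Pow(Add(Pow(4, 2), Mul(2, -1), Mul(2, 4), Mul(-1, 4)), 2))) = Add(-19317, Add(1, Pow(Add(16, -2, 8, -4), 2))) = Add(-19317, Add(1, Pow(18, 2))) = Add(-19317, Add(1, 324)) = Add(-19317, 325) = -18992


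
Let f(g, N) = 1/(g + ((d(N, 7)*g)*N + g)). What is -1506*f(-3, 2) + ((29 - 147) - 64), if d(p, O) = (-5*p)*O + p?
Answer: -12445/67 ≈ -185.75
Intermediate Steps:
d(p, O) = p - 5*O*p (d(p, O) = -5*O*p + p = p - 5*O*p)
f(g, N) = 1/(2*g - 34*g*N**2) (f(g, N) = 1/(g + (((N*(1 - 5*7))*g)*N + g)) = 1/(g + (((N*(1 - 35))*g)*N + g)) = 1/(g + (((N*(-34))*g)*N + g)) = 1/(g + (((-34*N)*g)*N + g)) = 1/(g + ((-34*N*g)*N + g)) = 1/(g + (-34*g*N**2 + g)) = 1/(g + (g - 34*g*N**2)) = 1/(2*g - 34*g*N**2))
-1506*f(-3, 2) + ((29 - 147) - 64) = -(-753)/((-3)*(-1 + 17*2**2)) + ((29 - 147) - 64) = -(-753)*(-1)/(3*(-1 + 17*4)) + (-118 - 64) = -(-753)*(-1)/(3*(-1 + 68)) - 182 = -(-753)*(-1)/(3*67) - 182 = -1506*1/402 - 182 = -251/67 - 182 = -12445/67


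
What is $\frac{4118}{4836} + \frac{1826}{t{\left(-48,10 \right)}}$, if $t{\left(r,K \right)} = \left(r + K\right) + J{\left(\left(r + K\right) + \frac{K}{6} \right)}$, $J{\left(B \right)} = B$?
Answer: $- \frac{12786647}{539214} \approx -23.714$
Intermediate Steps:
$t{\left(r,K \right)} = 2 r + \frac{13 K}{6}$ ($t{\left(r,K \right)} = \left(r + K\right) + \left(\left(r + K\right) + \frac{K}{6}\right) = \left(K + r\right) + \left(\left(K + r\right) + K \frac{1}{6}\right) = \left(K + r\right) + \left(\left(K + r\right) + \frac{K}{6}\right) = \left(K + r\right) + \left(r + \frac{7 K}{6}\right) = 2 r + \frac{13 K}{6}$)
$\frac{4118}{4836} + \frac{1826}{t{\left(-48,10 \right)}} = \frac{4118}{4836} + \frac{1826}{2 \left(-48\right) + \frac{13}{6} \cdot 10} = 4118 \cdot \frac{1}{4836} + \frac{1826}{-96 + \frac{65}{3}} = \frac{2059}{2418} + \frac{1826}{- \frac{223}{3}} = \frac{2059}{2418} + 1826 \left(- \frac{3}{223}\right) = \frac{2059}{2418} - \frac{5478}{223} = - \frac{12786647}{539214}$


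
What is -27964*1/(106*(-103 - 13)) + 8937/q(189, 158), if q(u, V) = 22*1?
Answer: 6906535/16907 ≈ 408.50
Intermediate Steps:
q(u, V) = 22
-27964*1/(106*(-103 - 13)) + 8937/q(189, 158) = -27964*1/(106*(-103 - 13)) + 8937/22 = -27964/(106*(-116)) + 8937*(1/22) = -27964/(-12296) + 8937/22 = -27964*(-1/12296) + 8937/22 = 6991/3074 + 8937/22 = 6906535/16907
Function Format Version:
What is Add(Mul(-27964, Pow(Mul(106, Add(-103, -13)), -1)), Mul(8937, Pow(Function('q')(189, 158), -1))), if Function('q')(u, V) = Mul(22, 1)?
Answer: Rational(6906535, 16907) ≈ 408.50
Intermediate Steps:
Function('q')(u, V) = 22
Add(Mul(-27964, Pow(Mul(106, Add(-103, -13)), -1)), Mul(8937, Pow(Function('q')(189, 158), -1))) = Add(Mul(-27964, Pow(Mul(106, Add(-103, -13)), -1)), Mul(8937, Pow(22, -1))) = Add(Mul(-27964, Pow(Mul(106, -116), -1)), Mul(8937, Rational(1, 22))) = Add(Mul(-27964, Pow(-12296, -1)), Rational(8937, 22)) = Add(Mul(-27964, Rational(-1, 12296)), Rational(8937, 22)) = Add(Rational(6991, 3074), Rational(8937, 22)) = Rational(6906535, 16907)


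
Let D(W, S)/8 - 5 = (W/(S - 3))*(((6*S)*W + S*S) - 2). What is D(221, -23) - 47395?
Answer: 1990673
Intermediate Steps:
D(W, S) = 40 + 8*W*(-2 + S**2 + 6*S*W)/(-3 + S) (D(W, S) = 40 + 8*((W/(S - 3))*(((6*S)*W + S*S) - 2)) = 40 + 8*((W/(-3 + S))*((6*S*W + S**2) - 2)) = 40 + 8*((W/(-3 + S))*((S**2 + 6*S*W) - 2)) = 40 + 8*((W/(-3 + S))*(-2 + S**2 + 6*S*W)) = 40 + 8*(W*(-2 + S**2 + 6*S*W)/(-3 + S)) = 40 + 8*W*(-2 + S**2 + 6*S*W)/(-3 + S))
D(221, -23) - 47395 = 8*(-15 - 2*221 + 5*(-23) + 221*(-23)**2 + 6*(-23)*221**2)/(-3 - 23) - 47395 = 8*(-15 - 442 - 115 + 221*529 + 6*(-23)*48841)/(-26) - 47395 = 8*(-1/26)*(-15 - 442 - 115 + 116909 - 6740058) - 47395 = 8*(-1/26)*(-6623721) - 47395 = 2038068 - 47395 = 1990673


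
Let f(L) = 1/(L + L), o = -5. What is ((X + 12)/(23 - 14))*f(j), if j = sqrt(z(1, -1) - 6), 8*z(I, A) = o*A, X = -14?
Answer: 2*I*sqrt(86)/387 ≈ 0.047926*I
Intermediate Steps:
z(I, A) = -5*A/8 (z(I, A) = (-5*A)/8 = -5*A/8)
j = I*sqrt(86)/4 (j = sqrt(-5/8*(-1) - 6) = sqrt(5/8 - 6) = sqrt(-43/8) = I*sqrt(86)/4 ≈ 2.3184*I)
f(L) = 1/(2*L)
((X + 12)/(23 - 14))*f(j) = ((-14 + 12)/(23 - 14))*(1/(2*((I*sqrt(86)/4)))) = (-2/9)*((-2*I*sqrt(86)/43)/2) = (-2*1/9)*(-I*sqrt(86)/43) = -(-2)*I*sqrt(86)/387 = 2*I*sqrt(86)/387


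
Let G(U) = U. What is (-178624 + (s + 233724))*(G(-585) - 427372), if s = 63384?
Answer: -50706057188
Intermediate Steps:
(-178624 + (s + 233724))*(G(-585) - 427372) = (-178624 + (63384 + 233724))*(-585 - 427372) = (-178624 + 297108)*(-427957) = 118484*(-427957) = -50706057188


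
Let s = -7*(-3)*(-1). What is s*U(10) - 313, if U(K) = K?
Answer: -523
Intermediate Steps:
s = -21 (s = 21*(-1) = -21)
s*U(10) - 313 = -21*10 - 313 = -210 - 313 = -523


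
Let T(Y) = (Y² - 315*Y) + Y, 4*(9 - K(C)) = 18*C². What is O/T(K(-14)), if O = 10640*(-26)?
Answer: -276640/1036251 ≈ -0.26696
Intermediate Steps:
K(C) = 9 - 9*C²/2
T(Y) = Y² - 314*Y
O = -276640
O/T(K(-14)) = -276640*1/((-314 + (9 - 9/2*(-14)²))*(9 - 9/2*(-14)²)) = -276640*1/((-314 + (9 - 9/2*196))*(9 - 9/2*196)) = -276640*1/((-314 + (9 - 882))*(9 - 882)) = -276640*(-1/(873*(-314 - 873))) = -276640/((-873*(-1187))) = -276640/1036251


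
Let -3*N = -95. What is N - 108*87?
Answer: -28093/3 ≈ -9364.3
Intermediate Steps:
N = 95/3 (N = -⅓*(-95) = 95/3 ≈ 31.667)
N - 108*87 = 95/3 - 108*87 = 95/3 - 9396 = -28093/3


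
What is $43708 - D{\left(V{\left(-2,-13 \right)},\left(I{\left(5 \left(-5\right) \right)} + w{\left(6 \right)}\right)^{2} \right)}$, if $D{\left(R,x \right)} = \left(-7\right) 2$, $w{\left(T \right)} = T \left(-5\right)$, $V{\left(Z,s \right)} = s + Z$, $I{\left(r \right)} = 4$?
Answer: $43722$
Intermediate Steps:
$V{\left(Z,s \right)} = Z + s$
$w{\left(T \right)} = - 5 T$
$D{\left(R,x \right)} = -14$
$43708 - D{\left(V{\left(-2,-13 \right)},\left(I{\left(5 \left(-5\right) \right)} + w{\left(6 \right)}\right)^{2} \right)} = 43708 - -14 = 43708 + 14 = 43722$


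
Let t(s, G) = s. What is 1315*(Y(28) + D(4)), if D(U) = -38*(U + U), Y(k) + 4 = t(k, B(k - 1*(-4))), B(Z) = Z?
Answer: -368200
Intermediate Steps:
Y(k) = -4 + k
D(U) = -76*U
1315*(Y(28) + D(4)) = 1315*((-4 + 28) - 76*4) = 1315*(24 - 304) = 1315*(-280) = -368200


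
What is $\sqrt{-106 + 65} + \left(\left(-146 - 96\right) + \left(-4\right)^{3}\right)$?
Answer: $-306 + i \sqrt{41} \approx -306.0 + 6.4031 i$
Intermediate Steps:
$\sqrt{-106 + 65} + \left(\left(-146 - 96\right) + \left(-4\right)^{3}\right) = \sqrt{-41} - 306 = i \sqrt{41} - 306 = -306 + i \sqrt{41}$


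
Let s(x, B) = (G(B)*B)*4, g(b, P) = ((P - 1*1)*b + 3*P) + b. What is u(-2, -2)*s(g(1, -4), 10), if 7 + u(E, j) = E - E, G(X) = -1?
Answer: 280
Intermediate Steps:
u(E, j) = -7 (u(E, j) = -7 + (E - E) = -7 + 0 = -7)
g(b, P) = b + 3*P + b*(-1 + P) (g(b, P) = ((P - 1)*b + 3*P) + b = ((-1 + P)*b + 3*P) + b = (b*(-1 + P) + 3*P) + b = (3*P + b*(-1 + P)) + b = b + 3*P + b*(-1 + P))
s(x, B) = -4*B (s(x, B) = -B*4 = -4*B)
u(-2, -2)*s(g(1, -4), 10) = -(-28)*10 = -7*(-40) = 280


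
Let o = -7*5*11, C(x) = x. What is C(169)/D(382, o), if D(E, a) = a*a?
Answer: 169/148225 ≈ 0.0011402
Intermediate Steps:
o = -385 (o = -35*11 = -385)
D(E, a) = a**2
C(169)/D(382, o) = 169/((-385)**2) = 169/148225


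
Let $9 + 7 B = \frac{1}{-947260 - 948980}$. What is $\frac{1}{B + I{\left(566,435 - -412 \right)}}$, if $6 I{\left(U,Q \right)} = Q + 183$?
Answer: $\frac{1896240}{323083177} \approx 0.0058692$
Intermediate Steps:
$B = - \frac{2438023}{1896240}$ ($B = - \frac{9}{7} + \frac{1}{7 \left(-947260 - 948980\right)} = - \frac{9}{7} + \frac{1}{7 \left(-1896240\right)} = - \frac{9}{7} + \frac{1}{7} \left(- \frac{1}{1896240}\right) = - \frac{9}{7} - \frac{1}{13273680} = - \frac{2438023}{1896240} \approx -1.2857$)
$I{\left(U,Q \right)} = \frac{61}{2} + \frac{Q}{6}$ ($I{\left(U,Q \right)} = \frac{Q + 183}{6} = \frac{183 + Q}{6} = \frac{61}{2} + \frac{Q}{6}$)
$\frac{1}{B + I{\left(566,435 - -412 \right)}} = \frac{1}{- \frac{2438023}{1896240} + \left(\frac{61}{2} + \frac{435 - -412}{6}\right)} = \frac{1}{- \frac{2438023}{1896240} + \left(\frac{61}{2} + \frac{435 + 412}{6}\right)} = \frac{1}{- \frac{2438023}{1896240} + \left(\frac{61}{2} + \frac{1}{6} \cdot 847\right)} = \frac{1}{- \frac{2438023}{1896240} + \left(\frac{61}{2} + \frac{847}{6}\right)} = \frac{1}{- \frac{2438023}{1896240} + \frac{515}{3}} = \frac{1}{\frac{323083177}{1896240}} = \frac{1896240}{323083177}$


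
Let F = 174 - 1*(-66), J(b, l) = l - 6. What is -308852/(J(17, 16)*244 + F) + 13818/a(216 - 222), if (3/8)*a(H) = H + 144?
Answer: -4789081/61640 ≈ -77.694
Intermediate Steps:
J(b, l) = -6 + l
F = 240 (F = 174 + 66 = 240)
a(H) = 384 + 8*H/3 (a(H) = 8*(H + 144)/3 = 8*(144 + H)/3 = 384 + 8*H/3)
-308852/(J(17, 16)*244 + F) + 13818/a(216 - 222) = -308852/((-6 + 16)*244 + 240) + 13818/(384 + 8*(216 - 222)/3) = -308852/(10*244 + 240) + 13818/(384 + (8/3)*(-6)) = -308852/(2440 + 240) + 13818/(384 - 16) = -308852/2680 + 13818/368 = -308852*1/2680 + 13818*(1/368) = -77213/670 + 6909/184 = -4789081/61640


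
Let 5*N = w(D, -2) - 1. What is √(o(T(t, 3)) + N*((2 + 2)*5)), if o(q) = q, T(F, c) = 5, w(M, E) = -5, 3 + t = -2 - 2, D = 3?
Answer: I*√19 ≈ 4.3589*I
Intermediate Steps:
t = -7 (t = -3 + (-2 - 2) = -3 - 4 = -7)
N = -6/5 (N = (-5 - 1)/5 = (⅕)*(-6) = -6/5 ≈ -1.2000)
√(o(T(t, 3)) + N*((2 + 2)*5)) = √(5 - 6*(2 + 2)*5/5) = √(5 - 24*5/5) = √(5 - 6/5*20) = √(5 - 24) = √(-19) = I*√19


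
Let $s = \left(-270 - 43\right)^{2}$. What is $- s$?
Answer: $-97969$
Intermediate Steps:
$s = 97969$ ($s = \left(-313\right)^{2} = 97969$)
$- s = \left(-1\right) 97969 = -97969$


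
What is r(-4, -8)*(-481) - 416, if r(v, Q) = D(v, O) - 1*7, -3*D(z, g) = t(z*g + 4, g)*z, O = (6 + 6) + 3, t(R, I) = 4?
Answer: 1157/3 ≈ 385.67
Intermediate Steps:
O = 15 (O = 12 + 3 = 15)
D(z, g) = -4*z/3
r(v, Q) = -7 - 4*v/3 (r(v, Q) = -4*v/3 - 1*7 = -4*v/3 - 7 = -7 - 4*v/3)
r(-4, -8)*(-481) - 416 = (-7 - 4/3*(-4))*(-481) - 416 = (-7 + 16/3)*(-481) - 416 = -5/3*(-481) - 416 = 2405/3 - 416 = 1157/3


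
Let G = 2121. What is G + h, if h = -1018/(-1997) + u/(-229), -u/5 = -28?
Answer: 969914415/457313 ≈ 2120.9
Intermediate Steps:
u = 140 (u = -5*(-28) = 140)
h = -46458/457313 (h = -1018/(-1997) + 140/(-229) = -1018*(-1/1997) + 140*(-1/229) = 1018/1997 - 140/229 = -46458/457313 ≈ -0.10159)
G + h = 2121 - 46458/457313 = 969914415/457313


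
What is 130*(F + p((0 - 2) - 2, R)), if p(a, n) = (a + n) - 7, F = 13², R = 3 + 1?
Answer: 21060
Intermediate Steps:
R = 4
F = 169
p(a, n) = -7 + a + n
130*(F + p((0 - 2) - 2, R)) = 130*(169 + (-7 + ((0 - 2) - 2) + 4)) = 130*(169 + (-7 + (-2 - 2) + 4)) = 130*(169 + (-7 - 4 + 4)) = 130*(169 - 7) = 130*162 = 21060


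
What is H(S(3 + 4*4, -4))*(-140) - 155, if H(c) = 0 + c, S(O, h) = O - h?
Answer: -3375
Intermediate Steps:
H(c) = c
H(S(3 + 4*4, -4))*(-140) - 155 = ((3 + 4*4) - 1*(-4))*(-140) - 155 = ((3 + 16) + 4)*(-140) - 155 = (19 + 4)*(-140) - 155 = 23*(-140) - 155 = -3220 - 155 = -3375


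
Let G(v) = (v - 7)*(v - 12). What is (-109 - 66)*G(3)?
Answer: -6300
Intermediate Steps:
G(v) = (-12 + v)*(-7 + v) (G(v) = (-7 + v)*(-12 + v) = (-12 + v)*(-7 + v))
(-109 - 66)*G(3) = (-109 - 66)*(84 + 3² - 19*3) = -175*(84 + 9 - 57) = -175*36 = -6300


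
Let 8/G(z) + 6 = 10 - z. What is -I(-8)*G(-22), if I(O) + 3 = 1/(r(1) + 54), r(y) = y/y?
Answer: 656/715 ≈ 0.91748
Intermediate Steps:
G(z) = 8/(4 - z) (G(z) = 8/(-6 + (10 - z)) = 8/(4 - z))
r(y) = 1
I(O) = -164/55 (I(O) = -3 + 1/(1 + 54) = -3 + 1/55 = -164/55)
-I(-8)*G(-22) = -(-164)*(-8/(-4 - 22))/55 = -(-164)*(-8/(-26))/55 = -(-164)*(-8*(-1/26))/55 = -(-164)*4/(55*13) = -1*(-656/715) = 656/715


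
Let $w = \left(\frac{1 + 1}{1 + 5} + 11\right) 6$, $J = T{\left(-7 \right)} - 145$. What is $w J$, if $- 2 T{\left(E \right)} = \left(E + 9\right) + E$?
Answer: $-9690$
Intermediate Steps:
$T{\left(E \right)} = - \frac{9}{2} - E$ ($T{\left(E \right)} = - \frac{\left(E + 9\right) + E}{2} = - \frac{\left(9 + E\right) + E}{2} = - \frac{9 + 2 E}{2} = - \frac{9}{2} - E$)
$J = - \frac{285}{2}$ ($J = \left(- \frac{9}{2} - -7\right) - 145 = \left(- \frac{9}{2} + 7\right) - 145 = \frac{5}{2} - 145 = - \frac{285}{2} \approx -142.5$)
$w = 68$ ($w = \left(\frac{2}{6} + 11\right) 6 = \left(2 \cdot \frac{1}{6} + 11\right) 6 = \left(\frac{1}{3} + 11\right) 6 = \frac{34}{3} \cdot 6 = 68$)
$w J = 68 \left(- \frac{285}{2}\right) = -9690$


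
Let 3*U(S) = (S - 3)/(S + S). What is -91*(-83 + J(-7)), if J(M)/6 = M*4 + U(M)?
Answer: 22711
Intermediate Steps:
U(S) = (-3 + S)/(6*S) (U(S) = ((S - 3)/(S + S))/3 = ((-3 + S)/((2*S)))/3 = ((-3 + S)*(1/(2*S)))/3 = ((-3 + S)/(2*S))/3 = (-3 + S)/(6*S))
J(M) = 24*M + (-3 + M)/M (J(M) = 6*(M*4 + (-3 + M)/(6*M)) = 6*(4*M + (-3 + M)/(6*M)) = 24*M + (-3 + M)/M)
-91*(-83 + J(-7)) = -91*(-83 + (1 - 3/(-7) + 24*(-7))) = -91*(-83 + (1 - 3*(-⅐) - 168)) = -91*(-83 + (1 + 3/7 - 168)) = -91*(-83 - 1166/7) = -91*(-1747/7) = 22711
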